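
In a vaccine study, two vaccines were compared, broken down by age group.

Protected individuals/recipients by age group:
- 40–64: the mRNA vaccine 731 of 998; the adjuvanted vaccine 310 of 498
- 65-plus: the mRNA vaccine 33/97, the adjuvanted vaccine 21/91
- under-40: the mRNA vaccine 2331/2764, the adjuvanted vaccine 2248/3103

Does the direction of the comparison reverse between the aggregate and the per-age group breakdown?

No

40–64: the mRNA vaccine 731/998 = 73.2%, the adjuvanted vaccine 310/498 = 62.2% → the mRNA vaccine
65-plus: the mRNA vaccine 33/97 = 34.0%, the adjuvanted vaccine 21/91 = 23.1% → the mRNA vaccine
Under-40: the mRNA vaccine 2331/2764 = 84.3%, the adjuvanted vaccine 2248/3103 = 72.4% → the mRNA vaccine
Overall: the mRNA vaccine 3095/3859 = 80.2%, the adjuvanted vaccine 2579/3692 = 69.9% → the mRNA vaccine
The mRNA vaccine wins overall and in every age group — no reversal.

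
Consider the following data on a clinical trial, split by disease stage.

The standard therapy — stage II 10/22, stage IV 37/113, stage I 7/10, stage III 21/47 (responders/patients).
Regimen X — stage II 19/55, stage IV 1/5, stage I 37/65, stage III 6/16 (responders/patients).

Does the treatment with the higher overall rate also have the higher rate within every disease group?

No

Stage II: the standard therapy 10/22 = 45.5%, Regimen X 19/55 = 34.5% → the standard therapy
Stage IV: the standard therapy 37/113 = 32.7%, Regimen X 1/5 = 20.0% → the standard therapy
Stage I: the standard therapy 7/10 = 70.0%, Regimen X 37/65 = 56.9% → the standard therapy
Stage III: the standard therapy 21/47 = 44.7%, Regimen X 6/16 = 37.5% → the standard therapy
Overall: the standard therapy 75/192 = 39.1%, Regimen X 63/141 = 44.7% → Regimen X
The standard therapy wins each disease group but Regimen X wins overall — the comparison reverses. The standard therapy's patients skew toward stage IV, which has a lower base rate.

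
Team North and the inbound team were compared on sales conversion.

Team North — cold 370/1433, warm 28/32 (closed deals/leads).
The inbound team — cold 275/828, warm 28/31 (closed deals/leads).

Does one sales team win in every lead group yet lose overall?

Cold: Team North 370/1433 = 25.8%, the inbound team 275/828 = 33.2% → the inbound team
Warm: Team North 28/32 = 87.5%, the inbound team 28/31 = 90.3% → the inbound team
Overall: Team North 398/1465 = 27.2%, the inbound team 303/859 = 35.3% → the inbound team
The inbound team wins overall and in every lead group — no reversal.

No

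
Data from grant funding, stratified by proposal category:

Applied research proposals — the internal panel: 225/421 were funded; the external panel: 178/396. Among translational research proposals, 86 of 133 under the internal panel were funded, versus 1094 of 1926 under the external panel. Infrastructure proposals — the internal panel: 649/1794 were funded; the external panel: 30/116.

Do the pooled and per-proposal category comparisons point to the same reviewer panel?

No

Applied research: the internal panel 225/421 = 53.4%, the external panel 178/396 = 44.9% → the internal panel
Translational research: the internal panel 86/133 = 64.7%, the external panel 1094/1926 = 56.8% → the internal panel
Infrastructure: the internal panel 649/1794 = 36.2%, the external panel 30/116 = 25.9% → the internal panel
Overall: the internal panel 960/2348 = 40.9%, the external panel 1302/2438 = 53.4% → the external panel
The internal panel wins each proposal group but the external panel wins overall — the comparison reverses. The internal panel's proposals skew toward infrastructure, which has a lower base rate.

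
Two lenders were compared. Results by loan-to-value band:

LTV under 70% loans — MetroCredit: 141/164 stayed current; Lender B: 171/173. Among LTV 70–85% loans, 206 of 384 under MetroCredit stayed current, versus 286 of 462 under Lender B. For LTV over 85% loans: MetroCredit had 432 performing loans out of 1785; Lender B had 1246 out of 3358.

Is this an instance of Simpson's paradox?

LTV under 70%: MetroCredit 141/164 = 86.0%, Lender B 171/173 = 98.8% → Lender B
LTV 70–85%: MetroCredit 206/384 = 53.6%, Lender B 286/462 = 61.9% → Lender B
LTV over 85%: MetroCredit 432/1785 = 24.2%, Lender B 1246/3358 = 37.1% → Lender B
Overall: MetroCredit 779/2333 = 33.4%, Lender B 1703/3993 = 42.6% → Lender B
Lender B wins overall and in every loan-to-value group — no reversal.

No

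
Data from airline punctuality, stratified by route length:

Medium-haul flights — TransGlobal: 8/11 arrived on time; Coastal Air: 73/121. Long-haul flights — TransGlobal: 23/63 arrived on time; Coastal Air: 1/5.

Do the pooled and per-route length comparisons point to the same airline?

No

Medium-haul: TransGlobal 8/11 = 72.7%, Coastal Air 73/121 = 60.3% → TransGlobal
Long-haul: TransGlobal 23/63 = 36.5%, Coastal Air 1/5 = 20.0% → TransGlobal
Overall: TransGlobal 31/74 = 41.9%, Coastal Air 74/126 = 58.7% → Coastal Air
TransGlobal wins each route group but Coastal Air wins overall — the comparison reverses. TransGlobal's flights skew toward long-haul, which has a lower base rate.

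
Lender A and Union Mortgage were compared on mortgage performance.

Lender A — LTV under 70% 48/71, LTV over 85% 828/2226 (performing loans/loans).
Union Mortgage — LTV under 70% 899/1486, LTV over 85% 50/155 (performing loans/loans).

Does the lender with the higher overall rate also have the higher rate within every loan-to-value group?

No

LTV under 70%: Lender A 48/71 = 67.6%, Union Mortgage 899/1486 = 60.5% → Lender A
LTV over 85%: Lender A 828/2226 = 37.2%, Union Mortgage 50/155 = 32.3% → Lender A
Overall: Lender A 876/2297 = 38.1%, Union Mortgage 949/1641 = 57.8% → Union Mortgage
Lender A wins each loan-to-value group but Union Mortgage wins overall — the comparison reverses. Lender A's loans skew toward LTV over 85%, which has a lower base rate.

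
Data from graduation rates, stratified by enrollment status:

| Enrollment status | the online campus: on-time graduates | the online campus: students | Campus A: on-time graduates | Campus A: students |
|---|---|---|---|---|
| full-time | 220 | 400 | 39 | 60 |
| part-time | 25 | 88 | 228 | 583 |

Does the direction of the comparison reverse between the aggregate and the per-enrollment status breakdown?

Full-time: the online campus 220/400 = 55.0%, Campus A 39/60 = 65.0% → Campus A
Part-time: the online campus 25/88 = 28.4%, Campus A 228/583 = 39.1% → Campus A
Overall: the online campus 245/488 = 50.2%, Campus A 267/643 = 41.5% → the online campus
Campus A wins each enrollment group but the online campus wins overall — the comparison reverses. Campus A's students skew toward part-time, which has a lower base rate.

Yes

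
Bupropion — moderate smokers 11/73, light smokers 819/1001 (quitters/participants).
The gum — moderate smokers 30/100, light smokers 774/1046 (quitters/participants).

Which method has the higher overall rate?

bupropion

Moderate smokers: bupropion 11/73 = 15.1%, the gum 30/100 = 30.0% → the gum
Light smokers: bupropion 819/1001 = 81.8%, the gum 774/1046 = 74.0% → bupropion
Overall: bupropion 830/1074 = 77.3%, the gum 804/1146 = 70.2% → bupropion
(Neither sweeps every dependence group, but bupropion has the higher pooled rate.)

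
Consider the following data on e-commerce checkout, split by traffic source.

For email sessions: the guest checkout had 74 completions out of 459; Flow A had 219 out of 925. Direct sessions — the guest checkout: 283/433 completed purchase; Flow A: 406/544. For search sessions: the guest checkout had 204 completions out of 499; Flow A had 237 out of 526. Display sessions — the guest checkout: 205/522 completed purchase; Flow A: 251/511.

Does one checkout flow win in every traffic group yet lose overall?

Email: the guest checkout 74/459 = 16.1%, Flow A 219/925 = 23.7% → Flow A
Direct: the guest checkout 283/433 = 65.4%, Flow A 406/544 = 74.6% → Flow A
Search: the guest checkout 204/499 = 40.9%, Flow A 237/526 = 45.1% → Flow A
Display: the guest checkout 205/522 = 39.3%, Flow A 251/511 = 49.1% → Flow A
Overall: the guest checkout 766/1913 = 40.0%, Flow A 1113/2506 = 44.4% → Flow A
Flow A wins overall and in every traffic group — no reversal.

No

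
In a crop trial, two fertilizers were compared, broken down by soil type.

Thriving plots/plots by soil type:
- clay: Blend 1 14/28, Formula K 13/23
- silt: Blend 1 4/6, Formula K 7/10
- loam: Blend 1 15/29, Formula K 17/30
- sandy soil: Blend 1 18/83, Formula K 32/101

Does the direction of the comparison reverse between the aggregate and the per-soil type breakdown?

No

Clay: Blend 1 14/28 = 50.0%, Formula K 13/23 = 56.5% → Formula K
Silt: Blend 1 4/6 = 66.7%, Formula K 7/10 = 70.0% → Formula K
Loam: Blend 1 15/29 = 51.7%, Formula K 17/30 = 56.7% → Formula K
Sandy soil: Blend 1 18/83 = 21.7%, Formula K 32/101 = 31.7% → Formula K
Overall: Blend 1 51/146 = 34.9%, Formula K 69/164 = 42.1% → Formula K
Formula K wins overall and in every soil group — no reversal.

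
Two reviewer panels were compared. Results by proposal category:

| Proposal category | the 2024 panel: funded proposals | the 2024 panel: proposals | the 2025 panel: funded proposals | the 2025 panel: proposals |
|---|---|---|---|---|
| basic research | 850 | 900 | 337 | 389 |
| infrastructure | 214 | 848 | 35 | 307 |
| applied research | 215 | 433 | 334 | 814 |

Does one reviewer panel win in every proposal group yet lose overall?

No

Basic research: the 2024 panel 850/900 = 94.4%, the 2025 panel 337/389 = 86.6% → the 2024 panel
Infrastructure: the 2024 panel 214/848 = 25.2%, the 2025 panel 35/307 = 11.4% → the 2024 panel
Applied research: the 2024 panel 215/433 = 49.7%, the 2025 panel 334/814 = 41.0% → the 2024 panel
Overall: the 2024 panel 1279/2181 = 58.6%, the 2025 panel 706/1510 = 46.8% → the 2024 panel
The 2024 panel wins overall and in every proposal group — no reversal.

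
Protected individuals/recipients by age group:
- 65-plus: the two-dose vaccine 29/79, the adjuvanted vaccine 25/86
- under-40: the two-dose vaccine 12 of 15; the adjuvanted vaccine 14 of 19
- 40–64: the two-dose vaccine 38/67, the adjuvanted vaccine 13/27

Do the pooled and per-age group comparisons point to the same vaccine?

Yes

65-plus: the two-dose vaccine 29/79 = 36.7%, the adjuvanted vaccine 25/86 = 29.1% → the two-dose vaccine
Under-40: the two-dose vaccine 12/15 = 80.0%, the adjuvanted vaccine 14/19 = 73.7% → the two-dose vaccine
40–64: the two-dose vaccine 38/67 = 56.7%, the adjuvanted vaccine 13/27 = 48.1% → the two-dose vaccine
Overall: the two-dose vaccine 79/161 = 49.1%, the adjuvanted vaccine 52/132 = 39.4% → the two-dose vaccine
The two-dose vaccine wins overall and in every age group — no reversal.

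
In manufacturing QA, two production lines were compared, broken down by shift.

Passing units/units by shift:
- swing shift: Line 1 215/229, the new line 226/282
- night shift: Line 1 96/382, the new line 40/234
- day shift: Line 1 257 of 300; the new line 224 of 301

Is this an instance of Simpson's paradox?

Swing shift: Line 1 215/229 = 93.9%, the new line 226/282 = 80.1% → Line 1
Night shift: Line 1 96/382 = 25.1%, the new line 40/234 = 17.1% → Line 1
Day shift: Line 1 257/300 = 85.7%, the new line 224/301 = 74.4% → Line 1
Overall: Line 1 568/911 = 62.3%, the new line 490/817 = 60.0% → Line 1
Line 1 wins overall and in every shift group — no reversal.

No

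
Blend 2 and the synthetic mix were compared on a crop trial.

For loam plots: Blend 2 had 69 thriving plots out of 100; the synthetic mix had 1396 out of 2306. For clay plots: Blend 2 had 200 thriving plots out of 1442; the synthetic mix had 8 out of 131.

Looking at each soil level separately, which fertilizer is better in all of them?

Blend 2

Loam: Blend 2 69/100 = 69.0%, the synthetic mix 1396/2306 = 60.5% → Blend 2
Clay: Blend 2 200/1442 = 13.9%, the synthetic mix 8/131 = 6.1% → Blend 2
Blend 2 has the higher rate in both groups.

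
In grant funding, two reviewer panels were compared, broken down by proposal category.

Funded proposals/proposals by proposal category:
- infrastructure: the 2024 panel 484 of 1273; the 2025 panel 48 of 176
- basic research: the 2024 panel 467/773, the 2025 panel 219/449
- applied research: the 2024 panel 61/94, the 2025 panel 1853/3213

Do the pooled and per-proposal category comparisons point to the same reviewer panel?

No

Infrastructure: the 2024 panel 484/1273 = 38.0%, the 2025 panel 48/176 = 27.3% → the 2024 panel
Basic research: the 2024 panel 467/773 = 60.4%, the 2025 panel 219/449 = 48.8% → the 2024 panel
Applied research: the 2024 panel 61/94 = 64.9%, the 2025 panel 1853/3213 = 57.7% → the 2024 panel
Overall: the 2024 panel 1012/2140 = 47.3%, the 2025 panel 2120/3838 = 55.2% → the 2025 panel
The 2024 panel wins each proposal group but the 2025 panel wins overall — the comparison reverses. The 2024 panel's proposals skew toward infrastructure, which has a lower base rate.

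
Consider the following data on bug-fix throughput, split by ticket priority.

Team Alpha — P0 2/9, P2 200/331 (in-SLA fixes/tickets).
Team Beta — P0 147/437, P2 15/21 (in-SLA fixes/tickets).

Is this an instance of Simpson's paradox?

Yes

P0: Team Alpha 2/9 = 22.2%, Team Beta 147/437 = 33.6% → Team Beta
P2: Team Alpha 200/331 = 60.4%, Team Beta 15/21 = 71.4% → Team Beta
Overall: Team Alpha 202/340 = 59.4%, Team Beta 162/458 = 35.4% → Team Alpha
Team Beta wins each ticket group but Team Alpha wins overall — the comparison reverses. Team Beta's tickets skew toward P0, which has a lower base rate.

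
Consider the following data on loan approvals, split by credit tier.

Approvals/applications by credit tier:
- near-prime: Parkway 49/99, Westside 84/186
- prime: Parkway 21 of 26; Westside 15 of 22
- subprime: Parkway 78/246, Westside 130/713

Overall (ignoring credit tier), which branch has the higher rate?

Parkway

Near-prime: Parkway 49/99 = 49.5%, Westside 84/186 = 45.2% → Parkway
Prime: Parkway 21/26 = 80.8%, Westside 15/22 = 68.2% → Parkway
Subprime: Parkway 78/246 = 31.7%, Westside 130/713 = 18.2% → Parkway
Overall: Parkway 148/371 = 39.9%, Westside 229/921 = 24.9% → Parkway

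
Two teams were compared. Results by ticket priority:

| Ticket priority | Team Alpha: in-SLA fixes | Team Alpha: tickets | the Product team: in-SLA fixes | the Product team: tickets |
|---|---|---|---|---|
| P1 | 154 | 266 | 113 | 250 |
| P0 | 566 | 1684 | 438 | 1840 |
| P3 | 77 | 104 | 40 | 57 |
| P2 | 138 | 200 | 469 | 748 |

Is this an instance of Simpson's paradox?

P1: Team Alpha 154/266 = 57.9%, the Product team 113/250 = 45.2% → Team Alpha
P0: Team Alpha 566/1684 = 33.6%, the Product team 438/1840 = 23.8% → Team Alpha
P3: Team Alpha 77/104 = 74.0%, the Product team 40/57 = 70.2% → Team Alpha
P2: Team Alpha 138/200 = 69.0%, the Product team 469/748 = 62.7% → Team Alpha
Overall: Team Alpha 935/2254 = 41.5%, the Product team 1060/2895 = 36.6% → Team Alpha
Team Alpha wins overall and in every ticket group — no reversal.

No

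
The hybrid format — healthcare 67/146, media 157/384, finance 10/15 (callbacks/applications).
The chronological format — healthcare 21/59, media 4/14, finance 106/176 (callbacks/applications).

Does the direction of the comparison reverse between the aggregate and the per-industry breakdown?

Yes

Healthcare: the hybrid format 67/146 = 45.9%, the chronological format 21/59 = 35.6% → the hybrid format
Media: the hybrid format 157/384 = 40.9%, the chronological format 4/14 = 28.6% → the hybrid format
Finance: the hybrid format 10/15 = 66.7%, the chronological format 106/176 = 60.2% → the hybrid format
Overall: the hybrid format 234/545 = 42.9%, the chronological format 131/249 = 52.6% → the chronological format
The hybrid format wins each industry group but the chronological format wins overall — the comparison reverses. The hybrid format's applications skew toward media, which has a lower base rate.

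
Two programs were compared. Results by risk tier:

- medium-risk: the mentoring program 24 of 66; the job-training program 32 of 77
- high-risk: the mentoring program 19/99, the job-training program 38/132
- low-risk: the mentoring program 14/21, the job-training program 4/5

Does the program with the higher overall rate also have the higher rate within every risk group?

Yes

Medium-risk: the mentoring program 24/66 = 36.4%, the job-training program 32/77 = 41.6% → the job-training program
High-risk: the mentoring program 19/99 = 19.2%, the job-training program 38/132 = 28.8% → the job-training program
Low-risk: the mentoring program 14/21 = 66.7%, the job-training program 4/5 = 80.0% → the job-training program
Overall: the mentoring program 57/186 = 30.6%, the job-training program 74/214 = 34.6% → the job-training program
The job-training program wins overall and in every risk group — no reversal.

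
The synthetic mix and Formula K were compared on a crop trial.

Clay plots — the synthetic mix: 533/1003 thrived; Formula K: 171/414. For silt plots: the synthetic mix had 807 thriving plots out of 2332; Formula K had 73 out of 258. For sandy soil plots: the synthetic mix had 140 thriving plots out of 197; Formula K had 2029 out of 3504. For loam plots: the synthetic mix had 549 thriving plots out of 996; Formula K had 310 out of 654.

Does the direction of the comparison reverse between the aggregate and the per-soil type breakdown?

Yes

Clay: the synthetic mix 533/1003 = 53.1%, Formula K 171/414 = 41.3% → the synthetic mix
Silt: the synthetic mix 807/2332 = 34.6%, Formula K 73/258 = 28.3% → the synthetic mix
Sandy soil: the synthetic mix 140/197 = 71.1%, Formula K 2029/3504 = 57.9% → the synthetic mix
Loam: the synthetic mix 549/996 = 55.1%, Formula K 310/654 = 47.4% → the synthetic mix
Overall: the synthetic mix 2029/4528 = 44.8%, Formula K 2583/4830 = 53.5% → Formula K
The synthetic mix wins each soil group but Formula K wins overall — the comparison reverses. The synthetic mix's plots skew toward silt, which has a lower base rate.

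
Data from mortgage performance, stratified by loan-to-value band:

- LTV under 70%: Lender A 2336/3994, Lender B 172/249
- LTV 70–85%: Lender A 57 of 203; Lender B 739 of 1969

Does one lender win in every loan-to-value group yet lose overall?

Yes

LTV under 70%: Lender A 2336/3994 = 58.5%, Lender B 172/249 = 69.1% → Lender B
LTV 70–85%: Lender A 57/203 = 28.1%, Lender B 739/1969 = 37.5% → Lender B
Overall: Lender A 2393/4197 = 57.0%, Lender B 911/2218 = 41.1% → Lender A
Lender B wins each loan-to-value group but Lender A wins overall — the comparison reverses. Lender B's loans skew toward LTV 70–85%, which has a lower base rate.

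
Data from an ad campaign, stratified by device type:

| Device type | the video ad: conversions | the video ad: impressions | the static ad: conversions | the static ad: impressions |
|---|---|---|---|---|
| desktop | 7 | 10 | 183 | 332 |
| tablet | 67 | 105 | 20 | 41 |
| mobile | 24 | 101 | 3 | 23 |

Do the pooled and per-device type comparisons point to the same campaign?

No

Desktop: the video ad 7/10 = 70.0%, the static ad 183/332 = 55.1% → the video ad
Tablet: the video ad 67/105 = 63.8%, the static ad 20/41 = 48.8% → the video ad
Mobile: the video ad 24/101 = 23.8%, the static ad 3/23 = 13.0% → the video ad
Overall: the video ad 98/216 = 45.4%, the static ad 206/396 = 52.0% → the static ad
The video ad wins each device group but the static ad wins overall — the comparison reverses. The video ad's impressions skew toward mobile, which has a lower base rate.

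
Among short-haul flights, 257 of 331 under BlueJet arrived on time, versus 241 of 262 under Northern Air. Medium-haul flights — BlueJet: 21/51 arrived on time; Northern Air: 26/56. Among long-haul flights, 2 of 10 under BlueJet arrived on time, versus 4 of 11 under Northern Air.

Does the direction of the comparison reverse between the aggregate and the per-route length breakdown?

No

Short-haul: BlueJet 257/331 = 77.6%, Northern Air 241/262 = 92.0% → Northern Air
Medium-haul: BlueJet 21/51 = 41.2%, Northern Air 26/56 = 46.4% → Northern Air
Long-haul: BlueJet 2/10 = 20.0%, Northern Air 4/11 = 36.4% → Northern Air
Overall: BlueJet 280/392 = 71.4%, Northern Air 271/329 = 82.4% → Northern Air
Northern Air wins overall and in every route group — no reversal.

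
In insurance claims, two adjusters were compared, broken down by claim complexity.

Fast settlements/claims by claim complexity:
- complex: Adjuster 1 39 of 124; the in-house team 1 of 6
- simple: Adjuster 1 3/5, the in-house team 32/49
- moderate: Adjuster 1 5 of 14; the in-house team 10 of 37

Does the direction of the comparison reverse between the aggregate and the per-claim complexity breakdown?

No

Complex: Adjuster 1 39/124 = 31.5%, the in-house team 1/6 = 16.7% → Adjuster 1
Simple: Adjuster 1 3/5 = 60.0%, the in-house team 32/49 = 65.3% → the in-house team
Moderate: Adjuster 1 5/14 = 35.7%, the in-house team 10/37 = 27.0% → Adjuster 1
Overall: Adjuster 1 47/143 = 32.9%, the in-house team 43/92 = 46.7% → the in-house team
Neither sweeps: Adjuster 1 wins 2 of 3 groups, the in-house team wins 1. The in-house team wins overall but not every group — no Simpson reversal.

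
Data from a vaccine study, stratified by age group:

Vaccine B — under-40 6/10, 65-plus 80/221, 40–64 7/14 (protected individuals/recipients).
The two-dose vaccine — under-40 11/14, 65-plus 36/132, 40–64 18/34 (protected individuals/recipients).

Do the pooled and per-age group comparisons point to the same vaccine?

Under-40: Vaccine B 6/10 = 60.0%, the two-dose vaccine 11/14 = 78.6% → the two-dose vaccine
65-plus: Vaccine B 80/221 = 36.2%, the two-dose vaccine 36/132 = 27.3% → Vaccine B
40–64: Vaccine B 7/14 = 50.0%, the two-dose vaccine 18/34 = 52.9% → the two-dose vaccine
Overall: Vaccine B 93/245 = 38.0%, the two-dose vaccine 65/180 = 36.1% → Vaccine B
Neither sweeps: Vaccine B wins 1 of 3 groups, the two-dose vaccine wins 2. Vaccine B wins overall but not every group — no Simpson reversal.

No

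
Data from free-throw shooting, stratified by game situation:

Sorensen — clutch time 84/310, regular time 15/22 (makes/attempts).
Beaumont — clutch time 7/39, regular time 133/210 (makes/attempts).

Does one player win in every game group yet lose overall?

Clutch time: Sorensen 84/310 = 27.1%, Beaumont 7/39 = 17.9% → Sorensen
Regular time: Sorensen 15/22 = 68.2%, Beaumont 133/210 = 63.3% → Sorensen
Overall: Sorensen 99/332 = 29.8%, Beaumont 140/249 = 56.2% → Beaumont
Sorensen wins each game group but Beaumont wins overall — the comparison reverses. Sorensen's attempts skew toward clutch time, which has a lower base rate.

Yes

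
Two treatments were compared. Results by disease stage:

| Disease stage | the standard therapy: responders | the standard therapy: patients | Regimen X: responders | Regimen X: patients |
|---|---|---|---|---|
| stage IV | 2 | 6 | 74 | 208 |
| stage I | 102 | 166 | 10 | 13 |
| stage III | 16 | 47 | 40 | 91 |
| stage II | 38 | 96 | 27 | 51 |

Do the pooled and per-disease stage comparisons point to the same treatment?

No

Stage IV: the standard therapy 2/6 = 33.3%, Regimen X 74/208 = 35.6% → Regimen X
Stage I: the standard therapy 102/166 = 61.4%, Regimen X 10/13 = 76.9% → Regimen X
Stage III: the standard therapy 16/47 = 34.0%, Regimen X 40/91 = 44.0% → Regimen X
Stage II: the standard therapy 38/96 = 39.6%, Regimen X 27/51 = 52.9% → Regimen X
Overall: the standard therapy 158/315 = 50.2%, Regimen X 151/363 = 41.6% → the standard therapy
Regimen X wins each disease group but the standard therapy wins overall — the comparison reverses. Regimen X's patients skew toward stage IV, which has a lower base rate.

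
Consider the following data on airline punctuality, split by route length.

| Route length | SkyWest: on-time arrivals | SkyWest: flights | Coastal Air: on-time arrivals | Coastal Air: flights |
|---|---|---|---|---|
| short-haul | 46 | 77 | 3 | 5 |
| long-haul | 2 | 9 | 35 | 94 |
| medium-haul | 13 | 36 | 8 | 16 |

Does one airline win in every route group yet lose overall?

Yes

Short-haul: SkyWest 46/77 = 59.7%, Coastal Air 3/5 = 60.0% → Coastal Air
Long-haul: SkyWest 2/9 = 22.2%, Coastal Air 35/94 = 37.2% → Coastal Air
Medium-haul: SkyWest 13/36 = 36.1%, Coastal Air 8/16 = 50.0% → Coastal Air
Overall: SkyWest 61/122 = 50.0%, Coastal Air 46/115 = 40.0% → SkyWest
Coastal Air wins each route group but SkyWest wins overall — the comparison reverses. Coastal Air's flights skew toward long-haul, which has a lower base rate.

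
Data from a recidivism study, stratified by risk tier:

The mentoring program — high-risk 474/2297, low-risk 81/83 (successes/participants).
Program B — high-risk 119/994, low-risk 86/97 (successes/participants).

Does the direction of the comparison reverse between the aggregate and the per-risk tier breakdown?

High-risk: the mentoring program 474/2297 = 20.6%, Program B 119/994 = 12.0% → the mentoring program
Low-risk: the mentoring program 81/83 = 97.6%, Program B 86/97 = 88.7% → the mentoring program
Overall: the mentoring program 555/2380 = 23.3%, Program B 205/1091 = 18.8% → the mentoring program
The mentoring program wins overall and in every risk group — no reversal.

No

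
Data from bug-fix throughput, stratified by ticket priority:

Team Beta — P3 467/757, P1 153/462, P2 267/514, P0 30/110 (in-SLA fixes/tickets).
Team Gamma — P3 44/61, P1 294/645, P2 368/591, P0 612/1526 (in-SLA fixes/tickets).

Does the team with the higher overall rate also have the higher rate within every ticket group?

P3: Team Beta 467/757 = 61.7%, Team Gamma 44/61 = 72.1% → Team Gamma
P1: Team Beta 153/462 = 33.1%, Team Gamma 294/645 = 45.6% → Team Gamma
P2: Team Beta 267/514 = 51.9%, Team Gamma 368/591 = 62.3% → Team Gamma
P0: Team Beta 30/110 = 27.3%, Team Gamma 612/1526 = 40.1% → Team Gamma
Overall: Team Beta 917/1843 = 49.8%, Team Gamma 1318/2823 = 46.7% → Team Beta
Team Gamma wins each ticket group but Team Beta wins overall — the comparison reverses. Team Gamma's tickets skew toward P0, which has a lower base rate.

No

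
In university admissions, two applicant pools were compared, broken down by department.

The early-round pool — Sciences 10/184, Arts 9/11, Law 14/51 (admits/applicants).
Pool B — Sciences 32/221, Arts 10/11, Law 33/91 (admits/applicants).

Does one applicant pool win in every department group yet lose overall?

No

Sciences: the early-round pool 10/184 = 5.4%, Pool B 32/221 = 14.5% → Pool B
Arts: the early-round pool 9/11 = 81.8%, Pool B 10/11 = 90.9% → Pool B
Law: the early-round pool 14/51 = 27.5%, Pool B 33/91 = 36.3% → Pool B
Overall: the early-round pool 33/246 = 13.4%, Pool B 75/323 = 23.2% → Pool B
Pool B wins overall and in every department group — no reversal.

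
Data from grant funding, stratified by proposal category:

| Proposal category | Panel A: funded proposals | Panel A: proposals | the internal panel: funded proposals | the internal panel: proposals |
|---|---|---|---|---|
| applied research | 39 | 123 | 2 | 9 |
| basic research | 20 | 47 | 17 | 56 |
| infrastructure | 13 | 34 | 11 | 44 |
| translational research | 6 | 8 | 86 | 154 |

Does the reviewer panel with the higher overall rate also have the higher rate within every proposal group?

No

Applied research: Panel A 39/123 = 31.7%, the internal panel 2/9 = 22.2% → Panel A
Basic research: Panel A 20/47 = 42.6%, the internal panel 17/56 = 30.4% → Panel A
Infrastructure: Panel A 13/34 = 38.2%, the internal panel 11/44 = 25.0% → Panel A
Translational research: Panel A 6/8 = 75.0%, the internal panel 86/154 = 55.8% → Panel A
Overall: Panel A 78/212 = 36.8%, the internal panel 116/263 = 44.1% → the internal panel
Panel A wins each proposal group but the internal panel wins overall — the comparison reverses. Panel A's proposals skew toward applied research, which has a lower base rate.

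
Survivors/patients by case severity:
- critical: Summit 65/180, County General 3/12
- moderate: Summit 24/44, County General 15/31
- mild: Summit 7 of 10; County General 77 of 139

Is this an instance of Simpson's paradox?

Yes

Critical: Summit 65/180 = 36.1%, County General 3/12 = 25.0% → Summit
Moderate: Summit 24/44 = 54.5%, County General 15/31 = 48.4% → Summit
Mild: Summit 7/10 = 70.0%, County General 77/139 = 55.4% → Summit
Overall: Summit 96/234 = 41.0%, County General 95/182 = 52.2% → County General
Summit wins each case group but County General wins overall — the comparison reverses. Summit's patients skew toward critical, which has a lower base rate.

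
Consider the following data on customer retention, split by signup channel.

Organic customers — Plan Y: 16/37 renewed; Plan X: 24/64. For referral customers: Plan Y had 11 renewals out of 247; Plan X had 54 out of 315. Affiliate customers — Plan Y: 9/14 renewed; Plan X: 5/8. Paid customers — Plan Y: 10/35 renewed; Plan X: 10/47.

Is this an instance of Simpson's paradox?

No

Organic: Plan Y 16/37 = 43.2%, Plan X 24/64 = 37.5% → Plan Y
Referral: Plan Y 11/247 = 4.5%, Plan X 54/315 = 17.1% → Plan X
Affiliate: Plan Y 9/14 = 64.3%, Plan X 5/8 = 62.5% → Plan Y
Paid: Plan Y 10/35 = 28.6%, Plan X 10/47 = 21.3% → Plan Y
Overall: Plan Y 46/333 = 13.8%, Plan X 93/434 = 21.4% → Plan X
Neither sweeps: Plan Y wins 3 of 4 groups, Plan X wins 1. Plan X wins overall but not every group — no Simpson reversal.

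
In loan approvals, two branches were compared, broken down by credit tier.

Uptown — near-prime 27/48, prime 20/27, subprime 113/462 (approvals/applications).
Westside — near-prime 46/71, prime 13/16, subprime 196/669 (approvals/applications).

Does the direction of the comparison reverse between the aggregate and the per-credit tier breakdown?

Near-prime: Uptown 27/48 = 56.2%, Westside 46/71 = 64.8% → Westside
Prime: Uptown 20/27 = 74.1%, Westside 13/16 = 81.2% → Westside
Subprime: Uptown 113/462 = 24.5%, Westside 196/669 = 29.3% → Westside
Overall: Uptown 160/537 = 29.8%, Westside 255/756 = 33.7% → Westside
Westside wins overall and in every credit group — no reversal.

No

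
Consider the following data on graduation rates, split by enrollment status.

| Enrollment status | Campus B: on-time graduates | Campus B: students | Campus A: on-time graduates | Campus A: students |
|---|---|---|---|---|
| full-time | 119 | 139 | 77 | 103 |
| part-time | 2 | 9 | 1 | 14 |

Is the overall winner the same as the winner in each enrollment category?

Full-time: Campus B 119/139 = 85.6%, Campus A 77/103 = 74.8% → Campus B
Part-time: Campus B 2/9 = 22.2%, Campus A 1/14 = 7.1% → Campus B
Overall: Campus B 121/148 = 81.8%, Campus A 78/117 = 66.7% → Campus B
Campus B wins overall and in every enrollment group — no reversal.

Yes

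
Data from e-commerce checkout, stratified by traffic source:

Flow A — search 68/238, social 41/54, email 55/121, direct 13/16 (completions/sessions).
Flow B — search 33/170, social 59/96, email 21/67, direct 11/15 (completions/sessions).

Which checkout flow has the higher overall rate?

Flow A

Search: Flow A 68/238 = 28.6%, Flow B 33/170 = 19.4% → Flow A
Social: Flow A 41/54 = 75.9%, Flow B 59/96 = 61.5% → Flow A
Email: Flow A 55/121 = 45.5%, Flow B 21/67 = 31.3% → Flow A
Direct: Flow A 13/16 = 81.2%, Flow B 11/15 = 73.3% → Flow A
Overall: Flow A 177/429 = 41.3%, Flow B 124/348 = 35.6% → Flow A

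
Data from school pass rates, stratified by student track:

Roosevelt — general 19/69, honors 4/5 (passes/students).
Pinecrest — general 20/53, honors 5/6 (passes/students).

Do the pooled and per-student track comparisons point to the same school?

Yes

General: Roosevelt 19/69 = 27.5%, Pinecrest 20/53 = 37.7% → Pinecrest
Honors: Roosevelt 4/5 = 80.0%, Pinecrest 5/6 = 83.3% → Pinecrest
Overall: Roosevelt 23/74 = 31.1%, Pinecrest 25/59 = 42.4% → Pinecrest
Pinecrest wins overall and in every student group — no reversal.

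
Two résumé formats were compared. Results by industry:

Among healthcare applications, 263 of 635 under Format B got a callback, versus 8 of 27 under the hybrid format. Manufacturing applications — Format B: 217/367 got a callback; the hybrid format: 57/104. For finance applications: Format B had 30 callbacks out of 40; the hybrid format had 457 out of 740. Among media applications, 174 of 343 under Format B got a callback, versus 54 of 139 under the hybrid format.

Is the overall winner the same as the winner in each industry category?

No

Healthcare: Format B 263/635 = 41.4%, the hybrid format 8/27 = 29.6% → Format B
Manufacturing: Format B 217/367 = 59.1%, the hybrid format 57/104 = 54.8% → Format B
Finance: Format B 30/40 = 75.0%, the hybrid format 457/740 = 61.8% → Format B
Media: Format B 174/343 = 50.7%, the hybrid format 54/139 = 38.8% → Format B
Overall: Format B 684/1385 = 49.4%, the hybrid format 576/1010 = 57.0% → the hybrid format
Format B wins each industry group but the hybrid format wins overall — the comparison reverses. Format B's applications skew toward healthcare, which has a lower base rate.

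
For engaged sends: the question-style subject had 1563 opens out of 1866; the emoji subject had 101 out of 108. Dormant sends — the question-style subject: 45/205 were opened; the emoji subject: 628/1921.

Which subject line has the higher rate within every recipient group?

Engaged: the question-style subject 1563/1866 = 83.8%, the emoji subject 101/108 = 93.5% → the emoji subject
Dormant: the question-style subject 45/205 = 22.0%, the emoji subject 628/1921 = 32.7% → the emoji subject
The emoji subject has the higher rate in both groups.

the emoji subject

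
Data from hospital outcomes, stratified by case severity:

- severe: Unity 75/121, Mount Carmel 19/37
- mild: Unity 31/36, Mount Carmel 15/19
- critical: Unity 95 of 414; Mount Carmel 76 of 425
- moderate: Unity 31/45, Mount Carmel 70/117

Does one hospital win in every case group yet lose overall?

No

Severe: Unity 75/121 = 62.0%, Mount Carmel 19/37 = 51.4% → Unity
Mild: Unity 31/36 = 86.1%, Mount Carmel 15/19 = 78.9% → Unity
Critical: Unity 95/414 = 22.9%, Mount Carmel 76/425 = 17.9% → Unity
Moderate: Unity 31/45 = 68.9%, Mount Carmel 70/117 = 59.8% → Unity
Overall: Unity 232/616 = 37.7%, Mount Carmel 180/598 = 30.1% → Unity
Unity wins overall and in every case group — no reversal.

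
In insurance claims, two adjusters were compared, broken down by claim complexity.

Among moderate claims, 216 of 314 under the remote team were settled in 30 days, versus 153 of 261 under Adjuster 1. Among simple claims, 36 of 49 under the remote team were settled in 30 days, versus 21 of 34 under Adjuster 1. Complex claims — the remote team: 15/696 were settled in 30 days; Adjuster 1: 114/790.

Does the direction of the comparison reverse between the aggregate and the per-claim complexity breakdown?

Moderate: the remote team 216/314 = 68.8%, Adjuster 1 153/261 = 58.6% → the remote team
Simple: the remote team 36/49 = 73.5%, Adjuster 1 21/34 = 61.8% → the remote team
Complex: the remote team 15/696 = 2.2%, Adjuster 1 114/790 = 14.4% → Adjuster 1
Overall: the remote team 267/1059 = 25.2%, Adjuster 1 288/1085 = 26.5% → Adjuster 1
Neither sweeps: the remote team wins 2 of 3 groups, Adjuster 1 wins 1. Adjuster 1 wins overall but not every group — no Simpson reversal.

No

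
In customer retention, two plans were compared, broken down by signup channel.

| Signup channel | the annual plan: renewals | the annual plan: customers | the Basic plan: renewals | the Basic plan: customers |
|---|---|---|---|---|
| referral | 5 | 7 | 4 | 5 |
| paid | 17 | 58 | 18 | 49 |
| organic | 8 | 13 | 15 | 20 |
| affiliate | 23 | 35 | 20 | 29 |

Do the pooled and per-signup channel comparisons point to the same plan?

Yes

Referral: the annual plan 5/7 = 71.4%, the Basic plan 4/5 = 80.0% → the Basic plan
Paid: the annual plan 17/58 = 29.3%, the Basic plan 18/49 = 36.7% → the Basic plan
Organic: the annual plan 8/13 = 61.5%, the Basic plan 15/20 = 75.0% → the Basic plan
Affiliate: the annual plan 23/35 = 65.7%, the Basic plan 20/29 = 69.0% → the Basic plan
Overall: the annual plan 53/113 = 46.9%, the Basic plan 57/103 = 55.3% → the Basic plan
The Basic plan wins overall and in every signup group — no reversal.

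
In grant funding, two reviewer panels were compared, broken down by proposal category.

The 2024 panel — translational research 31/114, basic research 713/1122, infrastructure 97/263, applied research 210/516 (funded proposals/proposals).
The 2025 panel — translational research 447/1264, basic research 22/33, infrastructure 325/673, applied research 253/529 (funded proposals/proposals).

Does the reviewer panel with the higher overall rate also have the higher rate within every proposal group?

Translational research: the 2024 panel 31/114 = 27.2%, the 2025 panel 447/1264 = 35.4% → the 2025 panel
Basic research: the 2024 panel 713/1122 = 63.5%, the 2025 panel 22/33 = 66.7% → the 2025 panel
Infrastructure: the 2024 panel 97/263 = 36.9%, the 2025 panel 325/673 = 48.3% → the 2025 panel
Applied research: the 2024 panel 210/516 = 40.7%, the 2025 panel 253/529 = 47.8% → the 2025 panel
Overall: the 2024 panel 1051/2015 = 52.2%, the 2025 panel 1047/2499 = 41.9% → the 2024 panel
The 2025 panel wins each proposal group but the 2024 panel wins overall — the comparison reverses. The 2025 panel's proposals skew toward translational research, which has a lower base rate.

No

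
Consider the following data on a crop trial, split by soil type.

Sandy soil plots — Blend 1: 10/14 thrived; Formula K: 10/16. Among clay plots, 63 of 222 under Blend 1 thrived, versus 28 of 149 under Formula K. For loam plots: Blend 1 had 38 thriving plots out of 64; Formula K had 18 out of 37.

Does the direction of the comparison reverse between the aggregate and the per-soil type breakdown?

No

Sandy soil: Blend 1 10/14 = 71.4%, Formula K 10/16 = 62.5% → Blend 1
Clay: Blend 1 63/222 = 28.4%, Formula K 28/149 = 18.8% → Blend 1
Loam: Blend 1 38/64 = 59.4%, Formula K 18/37 = 48.6% → Blend 1
Overall: Blend 1 111/300 = 37.0%, Formula K 56/202 = 27.7% → Blend 1
Blend 1 wins overall and in every soil group — no reversal.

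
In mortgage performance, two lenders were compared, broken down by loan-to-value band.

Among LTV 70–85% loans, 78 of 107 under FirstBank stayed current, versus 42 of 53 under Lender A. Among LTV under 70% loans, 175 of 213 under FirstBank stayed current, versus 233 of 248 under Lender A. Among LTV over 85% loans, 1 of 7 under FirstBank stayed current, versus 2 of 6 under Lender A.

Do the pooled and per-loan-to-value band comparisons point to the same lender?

Yes

LTV 70–85%: FirstBank 78/107 = 72.9%, Lender A 42/53 = 79.2% → Lender A
LTV under 70%: FirstBank 175/213 = 82.2%, Lender A 233/248 = 94.0% → Lender A
LTV over 85%: FirstBank 1/7 = 14.3%, Lender A 2/6 = 33.3% → Lender A
Overall: FirstBank 254/327 = 77.7%, Lender A 277/307 = 90.2% → Lender A
Lender A wins overall and in every loan-to-value group — no reversal.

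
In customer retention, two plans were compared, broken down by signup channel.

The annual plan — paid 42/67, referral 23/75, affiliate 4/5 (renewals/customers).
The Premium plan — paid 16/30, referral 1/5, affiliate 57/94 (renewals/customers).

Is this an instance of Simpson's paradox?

Paid: the annual plan 42/67 = 62.7%, the Premium plan 16/30 = 53.3% → the annual plan
Referral: the annual plan 23/75 = 30.7%, the Premium plan 1/5 = 20.0% → the annual plan
Affiliate: the annual plan 4/5 = 80.0%, the Premium plan 57/94 = 60.6% → the annual plan
Overall: the annual plan 69/147 = 46.9%, the Premium plan 74/129 = 57.4% → the Premium plan
The annual plan wins each signup group but the Premium plan wins overall — the comparison reverses. The annual plan's customers skew toward referral, which has a lower base rate.

Yes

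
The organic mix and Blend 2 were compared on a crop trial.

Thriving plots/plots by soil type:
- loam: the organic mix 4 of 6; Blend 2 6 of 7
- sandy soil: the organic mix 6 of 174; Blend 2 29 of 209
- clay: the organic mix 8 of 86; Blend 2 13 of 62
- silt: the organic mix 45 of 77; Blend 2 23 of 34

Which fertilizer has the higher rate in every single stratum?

Blend 2

Loam: the organic mix 4/6 = 66.7%, Blend 2 6/7 = 85.7% → Blend 2
Sandy soil: the organic mix 6/174 = 3.4%, Blend 2 29/209 = 13.9% → Blend 2
Clay: the organic mix 8/86 = 9.3%, Blend 2 13/62 = 21.0% → Blend 2
Silt: the organic mix 45/77 = 58.4%, Blend 2 23/34 = 67.6% → Blend 2
Blend 2 has the higher rate in all 4 groups.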